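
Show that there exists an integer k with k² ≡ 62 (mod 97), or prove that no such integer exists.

k = 16 works: 16² = 256, and 256 − 62 = 194 = 2·97.

k = 16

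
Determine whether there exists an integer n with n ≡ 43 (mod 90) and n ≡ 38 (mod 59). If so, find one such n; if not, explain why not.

n = 3283

Since 90 and 59 share no common factor, CRT says the pair of congruences has a solution (unique mod 5310).
Any solution of the first congruence is n = 43 + 90t; substituting into the second, 90t ≡ 38 − 43 ≡ 54 (mod 59).
90 ≡ 31 (mod 59), so this reads 31t ≡ 54 (mod 59). Note 31·40 = 1240 ≡ 1 (mod 59) (as 1240 − 1 = 21·59), so 31⁻¹ ≡ 40.
Therefore t ≡ 40·54 = 2160 ≡ 36 (mod 59).
Taking t = 36 gives n = 43 + 90·36 = 3283.
Check: 3283 mod 90 = 43, 3283 mod 59 = 38. ✓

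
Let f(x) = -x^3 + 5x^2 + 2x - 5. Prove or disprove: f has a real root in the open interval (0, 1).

Yes, f has a root in the interval.

f(0) = -5 and f(1) = 1, which have opposite signs.
f is continuous everywhere (it is a polynomial), in particular on [0, 1].
By the Intermediate Value Theorem f must vanish at some point of (0, 1).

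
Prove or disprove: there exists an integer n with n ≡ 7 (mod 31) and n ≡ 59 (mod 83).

n = 2549

Since 31 and 83 share no common factor, CRT says the pair of congruences has a solution (unique mod 2573).
Write n = 7 + 31t and require 7 + 31t ≡ 59 (mod 83), i.e. 31t ≡ 52 (mod 83).
Invert 31 mod 83 by the Euclidean algorithm: 83 = 2·31 + 21, 31 = 1·21 + 10, 21 = 2·10 + 1, 10 = 10·1 + 0; back-substituting, 1 = 21 − 2·10 = 21 − 2·(31 − 1·21) = −2·31 + 3·21 = −2·31 + 3·(83 − 2·31) = 3·83 − 8·31. Hence 31·(-8) ≡ 1, so 31⁻¹ ≡ -8 ≡ 75 (mod 83).
Therefore t ≡ 75·52 = 3900 ≡ 82 (mod 83).
Taking t = 82 gives n = 7 + 31·82 = 2549.
Verify: 2549 = 82·31 + 7 and 2549 = 30·83 + 59. ✓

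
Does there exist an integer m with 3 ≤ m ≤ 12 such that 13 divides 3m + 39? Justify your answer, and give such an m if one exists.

The values of 3m + 39 for m = 3, 4, …, 12 are 48, 51, 54, 57, 60, 63, 66, 69, 72, 75; reduced mod 13 these are 9, 12, 2, 5, 8, 11, 1, 4, 7, 10.
Since 0 is absent from this list, 13 ∤ 3m + 39 for every m with 3 ≤ m ≤ 12.

No such integer m in that range exists.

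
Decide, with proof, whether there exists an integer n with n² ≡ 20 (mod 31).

Take n = 19. Then 19² = 361 = 11·31 + 20, so 19² ≡ 20 (mod 31).

n = 19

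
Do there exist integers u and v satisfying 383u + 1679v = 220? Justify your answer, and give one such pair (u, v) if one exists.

Since gcd(383, 1679) = 1, every integer is an integer combination of 383 and 1679.
Dividing repeatedly: 1679 = 4·383 + 147, 383 = 2·147 + 89, 147 = 1·89 + 58, 89 = 1·58 + 31, 58 = 1·31 + 27, 31 = 1·27 + 4, 27 = 6·4 + 3, 4 = 1·3 + 1, 3 = 3·1 + 0.
Working back up the chain: 1 = 4 − 1·3 = 4 − (27 − 6·4) = −27 + 7·4 = −27 + 7·(31 − 1·27) = 7·31 − 8·27 = 7·31 − 8·(58 − 1·31) = −8·58 + 15·31 = −8·58 + 15·(89 − 1·58) = 15·89 − 23·58 = 15·89 − 23·(147 − 1·89) = −23·147 + 38·89 = −23·147 + 38·(383 − 2·147) = 38·383 − 99·147 = 38·383 − 99·(1679 − 4·383) = −99·1679 + 434·383. So 383·434 + 1679·(-99) = 1.
Multiplying through by 220: u = 434·220 = 95480, v = (-99)·220 = -21780 is a solution.
The general solution is u = 95480 + 1679k, v = -21780 − 383k; taking k = -56 gives the smaller pair u = 1456, v = -332.
Check: 383·1456 + 1679·(-332) = 557648 − 557428 = 220. ✓

u = 1456, v = -332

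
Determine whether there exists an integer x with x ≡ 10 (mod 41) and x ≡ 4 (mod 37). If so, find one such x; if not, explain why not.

x = 707

Since 41 and 37 share no common factor, CRT says the pair of congruences has a solution (unique mod 1517).
Any solution of the first congruence is x = 10 + 41t; substituting into the second, 41t ≡ 4 − 10 ≡ 31 (mod 37).
41 ≡ 4 (mod 37), so this reads 4t ≡ 31 (mod 37). Since 4·28 = 112 = 3·37 + 1, the inverse of 4 mod 37 is 28.
Therefore t ≡ 28·31 = 868 ≡ 17 (mod 37).
With t = 17: x = 10 + 41·17 = 707.
Verify: 707 = 17·41 + 10 and 707 = 19·37 + 4. ✓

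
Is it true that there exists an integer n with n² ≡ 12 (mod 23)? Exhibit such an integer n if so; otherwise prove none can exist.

n = 9

n = 9 works: 9² = 81, and 81 − 12 = 69 = 3·23.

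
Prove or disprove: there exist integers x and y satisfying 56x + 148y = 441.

Any value of 56x + 148y is a multiple of gcd(56, 148) = 4.
However 441 leaves remainder 1 on division by 4.
Hence no integers x, y satisfy the equation.

There are no such integers.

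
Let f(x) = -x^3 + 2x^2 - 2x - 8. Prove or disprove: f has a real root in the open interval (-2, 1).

Yes, f has a root in the interval.

f(-2) = 12 and f(1) = -9, which have opposite signs.
As a polynomial, f is continuous on every closed interval.
By the Intermediate Value Theorem f must vanish at some point of (-2, 1).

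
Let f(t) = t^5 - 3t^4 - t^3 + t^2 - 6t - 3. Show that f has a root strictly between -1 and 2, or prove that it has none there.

f(-1) = 1 and f(2) = -35, which have opposite signs.
As a polynomial, f is continuous on every closed interval.
By the Intermediate Value Theorem f must vanish at some point of (-1, 2).

Such a root exists.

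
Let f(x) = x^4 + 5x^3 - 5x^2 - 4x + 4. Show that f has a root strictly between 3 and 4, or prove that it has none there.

The endpoint values f(3) = 163 and f(4) = 484 are both positive. Claim: f(x) > 0 for every x in (3, 4).
Substitute x = 3 + u, where 0 < u < 1 on the interval. Expanding, f(3 + u) = u^4 + 17u^3 + 94u^2 + 209u + 163.
All 5 nonzero coefficients of this polynomial in u are positive; hence for u > 0 the value is a sum of positive terms (the constant 163 among them).
So f is strictly positive on (3, 4); no root exists in the interval.

No.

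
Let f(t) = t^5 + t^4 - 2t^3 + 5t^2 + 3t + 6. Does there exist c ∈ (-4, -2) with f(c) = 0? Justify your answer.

f(-4) = -566 and f(-2) = 20, which have opposite signs.
f is continuous everywhere (it is a polynomial), in particular on [-4, -2].
The Intermediate Value Theorem then guarantees some c ∈ (-4, -2) with f(c) = 0.

Yes, f has a root in the interval.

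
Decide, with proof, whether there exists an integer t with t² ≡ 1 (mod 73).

t = 1

Take t = 1. Then 1² = 1, and since 0 ≤ 1 < 73 this is already reduced: 1² ≡ 1 (mod 73).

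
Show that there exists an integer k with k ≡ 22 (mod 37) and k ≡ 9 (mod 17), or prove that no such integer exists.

The moduli 37 and 17 are coprime, so by the Chinese Remainder Theorem a unique solution modulo 629 exists.
Write k = 22 + 37t and require 22 + 37t ≡ 9 (mod 17), i.e. 37t ≡ 4 (mod 17).
37 ≡ 3 (mod 17), so this reads 3t ≡ 4 (mod 17). To invert 3 modulo 17: 17 = 5·3 + 2, 3 = 1·2 + 1, 2 = 2·1 + 0, and unwinding, 1 = 3 − 1·2 = 3 − (17 − 5·3) = −17 + 6·3. Thus 3⁻¹ ≡ 6 (mod 17).
Multiplying by 6: t ≡ 6·4 = 24 ≡ 7 (mod 17).
With t = 7: k = 22 + 37·7 = 281.
Indeed 281 ≡ 22 (mod 37) and 281 ≡ 9 (mod 17).

k = 281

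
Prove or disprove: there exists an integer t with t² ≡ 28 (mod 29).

Take t = 17. Then 17² = 289 = 9·29 + 28, so 17² ≡ 28 (mod 29).

t = 17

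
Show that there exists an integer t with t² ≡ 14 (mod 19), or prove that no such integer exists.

No, no such integer exists.

Since (19 − t)² ≡ t² (mod 19), it suffices to square t = 0, 1, …, 9: the residues are 0, 1, 4, 9, 16, 6, 17, 11, 7, 5.
The set of squares mod 19 is therefore {0, 1, 4, 5, 6, 7, 9, 11, 16, 17}, which does not contain 14.
Therefore t² ≡ 14 (mod 19) has no solution.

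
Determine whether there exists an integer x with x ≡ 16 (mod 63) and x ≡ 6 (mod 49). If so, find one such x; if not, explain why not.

No such integer exists.

Both moduli are multiples of 7 = gcd(63, 49), so any solution would satisfy x ≡ 16 and x ≡ 6 modulo 7 simultaneously.
However 16 ≡ 2 and 6 ≡ 6 (mod 7), and 2 ≠ 6.
Hence the system has no solution.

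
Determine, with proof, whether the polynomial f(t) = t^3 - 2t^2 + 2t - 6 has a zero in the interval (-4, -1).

f has no root in that interval.

Evaluate at the endpoints: f(-4) = -110, f(-1) = -11 — same sign (negative).
The derivative f'(t) = 3t^2 - 4t + 2 is a quadratic with discriminant (-4)² − 4·3·2 = -8 < 0; it never vanishes, so it is always positive (sign of the leading coefficient).
Hence f is strictly increasing on ℝ, and in particular on [-4, -1]. A strictly monotone function with same-sign endpoint values stays negative on the whole interval, so f has no zero in (-4, -1).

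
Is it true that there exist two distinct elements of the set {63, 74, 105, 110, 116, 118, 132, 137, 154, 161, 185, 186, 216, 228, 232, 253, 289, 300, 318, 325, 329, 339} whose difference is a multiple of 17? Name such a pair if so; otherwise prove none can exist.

Yes: 63 and 216.

63 mod 17 = 12 and 216 mod 17 = 12, so 216 − 63 = 153 = 9·17.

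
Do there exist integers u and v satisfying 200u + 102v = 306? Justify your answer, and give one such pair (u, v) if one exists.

u = 0, v = 3

Since gcd(200, 102) = 2 and 306 = 2·153, Bézout's identity guarantees a solution.
Dividing through by 2 reduces the equation to 100u + 51v = 153.
Euclidean algorithm: 100 = 1·51 + 49, 51 = 1·49 + 2, 49 = 24·2 + 1, 2 = 2·1 + 0.
Working back up the chain: 1 = 49 − 24·2 = 49 − 24·(51 − 1·49) = −24·51 + 25·49 = −24·51 + 25·(100 − 1·51) = 25·100 − 49·51. So 100·25 + 51·(-49) = 1.
Times 153: 100·3825 + 51·(-7497) = 153, so (3825, -7497) solves it.
Subtracting 75·51 from u and adding 75·100 to v gives the tidier solution (0, 3).
Check: 200·0 + 102·3 = 0 + 306 = 306. ✓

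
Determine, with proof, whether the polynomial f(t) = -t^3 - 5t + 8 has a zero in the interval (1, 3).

f(1) = 2 and f(3) = -34, which have opposite signs.
Since f is a polynomial it is continuous on [1, 3].
By the Intermediate Value Theorem, f takes the value 0 somewhere in the open interval.

Yes, f has a root in the interval.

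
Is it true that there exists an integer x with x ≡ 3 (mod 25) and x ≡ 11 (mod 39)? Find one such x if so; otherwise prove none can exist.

x = 128

The moduli 25 and 39 are coprime, so by the Chinese Remainder Theorem a unique solution modulo 975 exists.
Any solution of the first congruence is x = 3 + 25t; substituting into the second, 25t ≡ 11 − 3 ≡ 8 (mod 39).
To invert 25 modulo 39: 39 = 1·25 + 14, 25 = 1·14 + 11, 14 = 1·11 + 3, 11 = 3·3 + 2, 3 = 1·2 + 1, 2 = 2·1 + 0, and unwinding, 1 = 3 − 1·2 = 3 − (11 − 3·3) = −11 + 4·3 = −11 + 4·(14 − 1·11) = 4·14 − 5·11 = 4·14 − 5·(25 − 1·14) = −5·25 + 9·14 = −5·25 + 9·(39 − 1·25) = 9·39 − 14·25. Thus 25⁻¹ ≡ -14 ≡ 25 (mod 39).
Therefore t ≡ 25·8 = 200 ≡ 5 (mod 39).
With t = 5: x = 3 + 25·5 = 128.
Verify: 128 = 5·25 + 3 and 128 = 3·39 + 11. ✓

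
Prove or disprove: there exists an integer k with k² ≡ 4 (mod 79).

Take k = 2. Then 2² = 4, and since 0 ≤ 4 < 79 this is already reduced: 2² ≡ 4 (mod 79).

k = 2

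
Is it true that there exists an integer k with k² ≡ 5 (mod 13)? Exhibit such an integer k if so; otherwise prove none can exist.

Computing k² mod 13 for k = 0, 1, …, 6 (enough, by the symmetry k ↦ 13 − k) gives 0, 1, 4, 9, 3, 12, 10.
So the quadratic residues mod 13 are {0, 1, 3, 4, 9, 10, 12}, and 5 is not among them.
Therefore k² ≡ 5 (mod 13) has no solution.

There is no such integer.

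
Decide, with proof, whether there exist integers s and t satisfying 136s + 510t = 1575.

Any value of 136s + 510t is a multiple of gcd(136, 510) = 34.
But 1575 is not a multiple of 34 (it leaves remainder 11).
Hence no integers s, t satisfy the equation.

No, no such integers exist.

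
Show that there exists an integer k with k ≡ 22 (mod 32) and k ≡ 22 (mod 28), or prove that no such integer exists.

k = 22

The moduli are not coprime: gcd(32, 28) = 4. Compatibility requires 4 ∣ (22 − 22) = 0, which holds, so solutions exist.
In fact k = 22 itself already satisfies 22 mod 28 = 22.
Check: 22 mod 32 = 22, 22 mod 28 = 22. ✓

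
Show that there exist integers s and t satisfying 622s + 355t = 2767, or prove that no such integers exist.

Since gcd(622, 355) = 1, every integer is an integer combination of 622 and 355.
Euclidean algorithm: 622 = 1·355 + 267, 355 = 1·267 + 88, 267 = 3·88 + 3, 88 = 29·3 + 1, 3 = 3·1 + 0.
Back-substituting, 1 = 88 − 29·3 = 88 − 29·(267 − 3·88) = −29·267 + 88·88 = −29·267 + 88·(355 − 1·267) = 88·355 − 117·267 = 88·355 − 117·(622 − 1·355) = −117·622 + 205·355; that is, 622·(-117) + 355·205 = 1.
Scaling by 2767 gives the particular solution (s, t) = (-323739, 567235).
Adding 912·355 to s and subtracting 912·622 from t gives the tidier solution (21, -29).
Check: 622·21 + 355·(-29) = 13062 − 10295 = 2767. ✓

s = 21, t = -29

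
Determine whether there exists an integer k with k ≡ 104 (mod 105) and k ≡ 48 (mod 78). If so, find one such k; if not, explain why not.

There is no such integer.

Both moduli are multiples of 3 = gcd(105, 78), so any solution would satisfy k ≡ 104 and k ≡ 48 modulo 3 simultaneously.
But 104 mod 3 = 2 while 48 mod 3 = 0, a contradiction.
So no integer satisfies both congruences.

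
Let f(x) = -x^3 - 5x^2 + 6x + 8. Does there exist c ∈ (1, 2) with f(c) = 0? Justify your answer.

f(1) = 8 and f(2) = -8, which have opposite signs.
As a polynomial, f is continuous on every closed interval.
The Intermediate Value Theorem then guarantees some c ∈ (1, 2) with f(c) = 0.

Yes, such a c exists.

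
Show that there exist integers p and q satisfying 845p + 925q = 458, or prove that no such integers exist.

Both 845 and 925 are divisible by gcd(845, 925) = 5, hence so is any combination 845p + 925q.
But 458 = 5·91 + 3, so 5 ∤ 458.
So the equation is unsolvable over ℤ.

No, no such integers exist.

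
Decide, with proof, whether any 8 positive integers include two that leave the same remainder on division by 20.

Consider the 8 integers 48, 49, …, 55. They lie in distinct residue classes modulo 20, since 8 ≤ 20.
So no two of them leave the same remainder on division by 20; the claim fails for this set.

No; for instance {48, 49, 50, 51, 52, 53, 54, 55} is a counterexample.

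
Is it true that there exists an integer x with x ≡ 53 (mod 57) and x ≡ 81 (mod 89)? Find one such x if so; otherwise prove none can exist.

x = 4442

Since 57 and 89 share no common factor, CRT says the pair of congruences has a solution (unique mod 5073).
Write x = 53 + 57t and require 53 + 57t ≡ 81 (mod 89), i.e. 57t ≡ 28 (mod 89).
Note 57·25 = 1425 ≡ 1 (mod 89) (as 1425 − 1 = 16·89), so 57⁻¹ ≡ 25.
Therefore t ≡ 25·28 = 700 ≡ 77 (mod 89).
Taking t = 77 gives x = 53 + 57·77 = 4442.
Indeed 4442 ≡ 53 (mod 57) and 4442 ≡ 81 (mod 89).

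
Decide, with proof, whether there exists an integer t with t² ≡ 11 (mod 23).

23 is prime, so by Euler's criterion 11 is a square mod 23 iff 11^((23−1)/2) = 11^11 ≡ 1 (mod 23).
Squaring successively (mod 23): 11^2 = 121 ≡ 6; 11^4 ≡ 6² = 36 ≡ 13; 11^8 ≡ 13² = 169 ≡ 8.
Since 11 = 8 + 2 + 1, 11^11 ≡ 8 · 6 · 11; multiplying out mod 23: 8·6 = 48 ≡ 2, then 2·11 = 22 ≡ 22. Thus 11^11 ≡ 22 ≡ −1 (mod 23).
The value −1 means 11 is a non-residue modulo 23, so t² ≡ 11 (mod 23) is impossible.

No, no such integer exists.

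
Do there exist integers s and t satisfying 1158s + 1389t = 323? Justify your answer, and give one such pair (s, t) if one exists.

No, no such integers exist.

gcd(1158, 1389) = 3, so every integer of the form 1158s + 1389t is a multiple of 3.
However 323 leaves remainder 2 on division by 3.
So the equation is unsolvable over ℤ.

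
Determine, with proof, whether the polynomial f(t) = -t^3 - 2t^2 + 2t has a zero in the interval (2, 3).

No.

f(2) = -12 and f(3) = -39, both negative, so a sign-change argument is unavailable; we show f keeps this sign on the whole interval.
Substitute t = 2 + u, where 0 < u < 1 on the interval. Expanding, f(2 + u) = -u^3 - 8u^2 - 18u - 12.
The nonzero coefficients here are all negative, so for u > 0 every term is negative (or zero), and the constant term -12 is strictly negative.
Therefore f(t) < 0 throughout (2, 3), and f has no zero there.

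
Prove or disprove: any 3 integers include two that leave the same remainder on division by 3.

No, the set {15, 16, 17} is a counterexample.

Try 3 consecutive integers, 15, 16, 17. Their remainders mod 3 are 0, 1, 2 — pairwise different, as any 3 ≤ 3 consecutive integers have distinct residues.
Hence this collection has no pair with equal remainders mod 3, disproving the claim.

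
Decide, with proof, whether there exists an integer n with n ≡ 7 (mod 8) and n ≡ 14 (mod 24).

gcd(8, 24) = 8. If n ≡ 7 (mod 8) and n ≡ 14 (mod 24), then n ≡ 7 (mod 8) and n ≡ 14 (mod 8).
However 7 ≡ 7 and 14 ≡ 6 (mod 8), and 7 ≠ 6.
Hence the system has no solution.

There is no such integer.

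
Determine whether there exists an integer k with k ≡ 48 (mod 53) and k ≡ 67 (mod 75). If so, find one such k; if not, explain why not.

k = 1267

Since 53 and 75 share no common factor, CRT says the pair of congruences has a solution (unique mod 3975).
Any solution of the first congruence is k = 48 + 53t; substituting into the second, 53t ≡ 67 − 48 ≡ 19 (mod 75).
To invert 53 modulo 75: 75 = 1·53 + 22, 53 = 2·22 + 9, 22 = 2·9 + 4, 9 = 2·4 + 1, 4 = 4·1 + 0, and unwinding, 1 = 9 − 2·4 = 9 − 2·(22 − 2·9) = −2·22 + 5·9 = −2·22 + 5·(53 − 2·22) = 5·53 − 12·22 = 5·53 − 12·(75 − 1·53) = −12·75 + 17·53. Thus 53⁻¹ ≡ 17 (mod 75).
Multiplying by 17: t ≡ 17·19 = 323 ≡ 23 (mod 75).
Taking t = 23 gives k = 48 + 53·23 = 1267.
Verify: 1267 = 23·53 + 48 and 1267 = 16·75 + 67. ✓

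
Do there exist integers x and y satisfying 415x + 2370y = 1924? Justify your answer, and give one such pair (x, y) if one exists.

There are no such integers.

Both 415 and 2370 are divisible by gcd(415, 2370) = 5, hence so is any combination 415x + 2370y.
But 1924 is not a multiple of 5 (it leaves remainder 4).
Hence no integers x, y satisfy the equation.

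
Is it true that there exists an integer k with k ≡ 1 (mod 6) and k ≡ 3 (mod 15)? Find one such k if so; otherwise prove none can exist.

gcd(6, 15) = 3. If k ≡ 1 (mod 6) and k ≡ 3 (mod 15), then k ≡ 1 (mod 3) and k ≡ 3 (mod 3).
However 1 ≡ 1 and 3 ≡ 0 (mod 3), and 1 ≠ 0.
Hence the system has no solution.

There is no such integer.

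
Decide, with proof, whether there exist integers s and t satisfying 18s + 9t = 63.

Since gcd(18, 9) = 9 and 63 = 9·7, Bézout's identity guarantees a solution.
Dividing through by 9 reduces the equation to 2s + 1t = 7.
The coefficient of t is 1, so setting s = 0 and t = 7 already solves it.
Check: 18·0 + 9·7 = 0 + 63 = 63. ✓

s = 0, t = 7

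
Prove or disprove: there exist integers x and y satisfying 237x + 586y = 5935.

x = 119, y = -38

Since gcd(237, 586) = 1, every integer is an integer combination of 237 and 586.
Euclidean algorithm: 586 = 2·237 + 112, 237 = 2·112 + 13, 112 = 8·13 + 8, 13 = 1·8 + 5, 8 = 1·5 + 3, 5 = 1·3 + 2, 3 = 1·2 + 1, 2 = 2·1 + 0.
Back-substituting, 1 = 3 − 1·2 = 3 − (5 − 1·3) = −5 + 2·3 = −5 + 2·(8 − 1·5) = 2·8 − 3·5 = 2·8 − 3·(13 − 1·8) = −3·13 + 5·8 = −3·13 + 5·(112 − 8·13) = 5·112 − 43·13 = 5·112 − 43·(237 − 2·112) = −43·237 + 91·112 = −43·237 + 91·(586 − 2·237) = 91·586 − 225·237; that is, 237·(-225) + 586·91 = 1.
Scaling by 5935 gives the particular solution (x, y) = (-1335375, 540085).
The general solution is x = -1335375 + 586k, y = 540085 − 237k; taking k = 2279 gives the smaller pair x = 119, y = -38.
Check: 237·119 + 586·(-38) = 28203 − 22268 = 5935. ✓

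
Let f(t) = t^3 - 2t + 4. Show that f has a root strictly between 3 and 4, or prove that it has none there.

f has no root in that interval.

f(3) = 25 and f(4) = 60, both positive, so a sign-change argument is unavailable; we show f keeps this sign on the whole interval.
Shift to the endpoint 3: with t = 3 + u (0 < u < 1), one computes f(3 + u) = u^3 + 9u^2 + 25u + 25.
All 4 nonzero coefficients of this polynomial in u are positive; hence for u > 0 the value is a sum of positive terms (the constant 25 among them).
So f is strictly positive on (3, 4); no root exists in the interval.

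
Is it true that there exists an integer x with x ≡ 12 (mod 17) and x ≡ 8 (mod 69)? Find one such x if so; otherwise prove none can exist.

gcd(17, 69) = 1, so the Chinese Remainder Theorem guarantees exactly one residue class mod 1173 satisfying both.
Write x = 12 + 17t and require 12 + 17t ≡ 8 (mod 69), i.e. 17t ≡ 65 (mod 69).
Since 17·65 = 1105 = 16·69 + 1, the inverse of 17 mod 69 is 65.
Therefore t ≡ 65·65 = 4225 ≡ 16 (mod 69).
With t = 16: x = 12 + 17·16 = 284.
Check: 284 mod 17 = 12, 284 mod 69 = 8. ✓

x = 284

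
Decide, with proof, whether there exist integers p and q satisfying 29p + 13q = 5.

Since gcd(29, 13) = 1, every integer is an integer combination of 29 and 13.
Dividing repeatedly: 29 = 2·13 + 3, 13 = 4·3 + 1, 3 = 3·1 + 0.
Unwinding: 1 = 13 − 4·3 = 13 − 4·(29 − 2·13) = −4·29 + 9·13, i.e. 29·(-4) + 13·9 = 1.
Scaling by 5 gives the particular solution (p, q) = (-20, 45).
Adding 2·13 to p and subtracting 2·29 from q gives the tidier solution (6, -13).
Indeed 29·6 + 13·(-13) = 174 − 169 = 5.

p = 6, q = -13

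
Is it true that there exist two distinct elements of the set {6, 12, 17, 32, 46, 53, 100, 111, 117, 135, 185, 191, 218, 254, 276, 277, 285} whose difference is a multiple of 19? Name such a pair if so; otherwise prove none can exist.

Residues mod 19: 6↦6, 12↦12, 17↦17, 32↦13, 46↦8, 53↦15, 100↦5, 111↦16, 117↦3, 135↦2, 185↦14, 191↦1, 218↦9, 254↦7, 276↦10, 277↦11, 285↦0.
These 17 residues are pairwise different, hence no difference of two elements is divisible by 19.

No such pair exists.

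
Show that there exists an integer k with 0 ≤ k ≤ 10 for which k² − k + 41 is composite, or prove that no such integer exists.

There is no such integer k in that range.

The values for k = 0, 1, …, 10 are 41, 41, 43, 47, 53, 61, 71, 83, 97, 113, 131, and each of these is prime.
So no value in the range makes the expression composite.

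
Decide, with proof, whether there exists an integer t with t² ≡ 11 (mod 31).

No such integer exists.

31 is prime, so by Euler's criterion 11 is a square mod 31 iff 11^((31−1)/2) = 11^15 ≡ 1 (mod 31).
Squaring successively (mod 31): 11^2 = 121 ≡ 28; 11^4 ≡ 28² = 784 ≡ 9; 11^8 ≡ 9² = 81 ≡ 19.
Since 15 = 8 + 4 + 2 + 1, 11^15 ≡ 19 · 9 · 28 · 11; multiplying out mod 31: 19·9 = 171 ≡ 16, then 16·28 = 448 ≡ 14, then 14·11 = 154 ≡ 30. Thus 11^15 ≡ 30 ≡ −1 (mod 31).
The value −1 means 11 is a non-residue modulo 31, so t² ≡ 11 (mod 31) is impossible.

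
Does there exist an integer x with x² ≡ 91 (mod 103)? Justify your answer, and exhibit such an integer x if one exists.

Take x = 83. Then 83² = 6889 = 66·103 + 91, so 83² ≡ 91 (mod 103).

x = 83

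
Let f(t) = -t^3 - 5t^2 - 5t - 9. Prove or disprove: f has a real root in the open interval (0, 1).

No.

The endpoint values f(0) = -9 and f(1) = -20 are both negative. Claim: f(t) < 0 for every t in (0, 1).
The nonzero coefficients of f are all negative, so for t > 0 every term of f(t) is negative (the constant term -9 strictly so).
Therefore f(t) < 0 throughout (0, 1), and f has no zero there.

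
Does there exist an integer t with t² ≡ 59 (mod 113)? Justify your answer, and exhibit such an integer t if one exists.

113 is prime, so by Euler's criterion 59 is a square mod 113 iff 59^((113−1)/2) = 59^56 ≡ 1 (mod 113).
Squaring successively (mod 113): 59^2 = 3481 ≡ 91; 59^4 ≡ 91² = 8281 ≡ 32; 59^8 ≡ 32² = 1024 ≡ 7; 59^16 ≡ 7² = 49 ≡ 49; 59^32 ≡ 49² = 2401 ≡ 28.
Since 56 = 32 + 16 + 8, 59^56 ≡ 28 · 49 · 7; multiplying out mod 113: 28·49 = 1372 ≡ 16, then 16·7 = 112 ≡ 112. Thus 59^56 ≡ 112 ≡ −1 (mod 113).
By Euler's criterion 59 is a quadratic non-residue mod 113: no t satisfies t² ≡ 59 (mod 113).

No, no such integer exists.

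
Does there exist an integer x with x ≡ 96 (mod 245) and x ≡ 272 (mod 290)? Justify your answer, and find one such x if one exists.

Both moduli are multiples of 5 = gcd(245, 290), so any solution would satisfy x ≡ 96 and x ≡ 272 modulo 5 simultaneously.
These are incompatible: 96 − 272 = -176 is not divisible by 5.
So no integer satisfies both congruences.

No such integer exists.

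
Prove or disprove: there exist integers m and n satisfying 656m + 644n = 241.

Any value of 656m + 644n is a multiple of gcd(656, 644) = 4.
But 241 = 4·60 + 1, so 4 ∤ 241.
Therefore 656m + 644n = 241 has no solution in integers.

No such integers exist.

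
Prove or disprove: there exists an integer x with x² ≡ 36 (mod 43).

Take x = 6. Then 6² = 36, and since 0 ≤ 36 < 43 this is already reduced: 6² ≡ 36 (mod 43).

x = 6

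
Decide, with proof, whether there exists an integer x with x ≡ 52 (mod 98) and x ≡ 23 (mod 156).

No such integer exists.

Reduce both congruences modulo 2, which divides 98 and 156: they say x ≡ 52 (mod 2) and x ≡ 23 (mod 2).
However 52 ≡ 0 and 23 ≡ 1 (mod 2), and 0 ≠ 1.
Hence the system has no solution.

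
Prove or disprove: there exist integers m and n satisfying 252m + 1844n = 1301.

Any value of 252m + 1844n is a multiple of gcd(252, 1844) = 4.
However 1301 leaves remainder 1 on division by 4.
Therefore 252m + 1844n = 1301 has no solution in integers.

There are no such integers.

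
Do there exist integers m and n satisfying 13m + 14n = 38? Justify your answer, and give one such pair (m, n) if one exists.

m = 4, n = -1

13 and 14 are coprime, so 13m + 14n ranges over all of ℤ.
Dividing repeatedly: 14 = 1·13 + 1, 13 = 13·1 + 0.
Working back up the chain: 1 = 14 − 1·13. So 13·(-1) + 14·1 = 1.
Multiplying through by 38: m = (-1)·38 = -38, n = 1·38 = 38 is a solution.
Adding 3·14 to m and subtracting 3·13 from n gives the tidier solution (4, -1).
Check: 13·4 + 14·(-1) = 52 − 14 = 38. ✓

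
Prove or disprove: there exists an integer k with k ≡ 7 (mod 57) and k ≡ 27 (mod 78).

Reduce both congruences modulo 3, which divides 57 and 78: they say k ≡ 7 (mod 3) and k ≡ 27 (mod 3).
However 7 ≡ 1 and 27 ≡ 0 (mod 3), and 1 ≠ 0.
Hence the system has no solution.

No, no such integer exists.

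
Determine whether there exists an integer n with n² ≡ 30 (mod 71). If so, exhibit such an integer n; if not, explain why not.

n = 39

Take n = 39. Then 39² = 1521 = 21·71 + 30, so 39² ≡ 30 (mod 71).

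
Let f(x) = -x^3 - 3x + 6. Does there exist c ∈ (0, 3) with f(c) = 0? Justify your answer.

Such a root exists.

f(0) = 6 and f(3) = -30, which have opposite signs.
As a polynomial, f is continuous on every closed interval.
By the Intermediate Value Theorem, f takes the value 0 somewhere in the open interval.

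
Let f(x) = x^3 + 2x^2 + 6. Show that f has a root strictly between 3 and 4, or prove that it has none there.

The endpoint values f(3) = 51 and f(4) = 102 are both positive. Claim: f(x) > 0 for every x in (3, 4).
Shift to the endpoint 3: with x = 3 + u (0 < u < 1), one computes f(3 + u) = u^3 + 11u^2 + 39u + 51.
All 4 nonzero coefficients of this polynomial in u are positive; hence for u > 0 the value is a sum of positive terms (the constant 51 among them).
Therefore f(x) > 0 throughout (3, 4), and f has no zero there.

No.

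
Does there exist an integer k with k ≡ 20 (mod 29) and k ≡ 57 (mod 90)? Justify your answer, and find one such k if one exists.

k = 687

The moduli 29 and 90 are coprime, so by the Chinese Remainder Theorem a unique solution modulo 2610 exists.
Write k = 20 + 29t and require 20 + 29t ≡ 57 (mod 90), i.e. 29t ≡ 37 (mod 90).
Since 29·59 = 1711 = 19·90 + 1, the inverse of 29 mod 90 is 59.
Therefore t ≡ 59·37 = 2183 ≡ 23 (mod 90).
Taking t = 23 gives k = 20 + 29·23 = 687.
Indeed 687 ≡ 20 (mod 29) and 687 ≡ 57 (mod 90).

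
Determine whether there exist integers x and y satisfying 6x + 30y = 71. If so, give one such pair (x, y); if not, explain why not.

Any value of 6x + 30y is a multiple of gcd(6, 30) = 6.
However 71 leaves remainder 5 on division by 6.
Hence no integers x, y satisfy the equation.

No such integers exist.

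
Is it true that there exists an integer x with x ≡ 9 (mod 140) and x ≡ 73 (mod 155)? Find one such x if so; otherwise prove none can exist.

Both moduli are multiples of 5 = gcd(140, 155), so any solution would satisfy x ≡ 9 and x ≡ 73 modulo 5 simultaneously.
However 9 ≡ 4 and 73 ≡ 3 (mod 5), and 4 ≠ 3.
Hence the system has no solution.

There is no such integer.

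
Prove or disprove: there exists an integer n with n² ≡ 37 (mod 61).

61 is prime, so by Euler's criterion 37 is a square mod 61 iff 37^((61−1)/2) = 37^30 ≡ 1 (mod 61).
Repeated squaring mod 61: 37^2 = 1369 ≡ 27; 37^4 ≡ 27² = 729 ≡ 58; 37^8 ≡ 58² = 3364 ≡ 9; 37^16 ≡ 9² = 81 ≡ 20.
Since 30 = 16 + 8 + 4 + 2, 37^30 ≡ 20 · 9 · 58 · 27; multiplying out mod 61: 20·9 = 180 ≡ 58, then 58·58 = 3364 ≡ 9, then 9·27 = 243 ≡ 60. Thus 37^30 ≡ 60 ≡ −1 (mod 61).
The value −1 means 37 is a non-residue modulo 61, so n² ≡ 37 (mod 61) is impossible.

No, no such integer exists.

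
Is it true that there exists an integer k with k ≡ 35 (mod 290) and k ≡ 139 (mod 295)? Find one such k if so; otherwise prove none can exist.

There is no such integer.

gcd(290, 295) = 5. If k ≡ 35 (mod 290) and k ≡ 139 (mod 295), then k ≡ 35 (mod 5) and k ≡ 139 (mod 5).
These are incompatible: 35 − 139 = -104 is not divisible by 5.
Therefore no such k exists.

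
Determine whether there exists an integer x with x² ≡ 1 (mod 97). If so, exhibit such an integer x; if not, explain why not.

Take x = 1. Then 1² = 1, and since 0 ≤ 1 < 97 this is already reduced: 1² ≡ 1 (mod 97).

x = 1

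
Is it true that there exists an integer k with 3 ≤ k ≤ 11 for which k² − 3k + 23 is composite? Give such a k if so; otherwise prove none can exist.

k = 7

At k = 7: 7² − 3·7 + 23 = 51 = 3·17, which is composite.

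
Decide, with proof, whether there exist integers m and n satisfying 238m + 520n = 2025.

Both 238 and 520 are divisible by gcd(238, 520) = 2, hence so is any combination 238m + 520n.
However 2025 leaves remainder 1 on division by 2.
Hence no integers m, n satisfy the equation.

There are no such integers.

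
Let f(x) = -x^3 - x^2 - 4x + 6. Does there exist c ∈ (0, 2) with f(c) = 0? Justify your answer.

Yes, f has a root in the interval.

f(0) = 6 and f(2) = -14, which have opposite signs.
As a polynomial, f is continuous on every closed interval.
The Intermediate Value Theorem then guarantees some c ∈ (0, 2) with f(c) = 0.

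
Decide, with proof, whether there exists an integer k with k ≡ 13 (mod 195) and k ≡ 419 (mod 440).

Reduce both congruences modulo 5, which divides 195 and 440: they say k ≡ 13 (mod 5) and k ≡ 419 (mod 5).
But 13 mod 5 = 3 while 419 mod 5 = 4, a contradiction.
Therefore no such k exists.

There is no such integer.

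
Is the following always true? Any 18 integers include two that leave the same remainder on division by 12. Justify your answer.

True.

Each integer lies in one of the 12 residue classes modulo 12.
Placing 18 integers into 12 classes, some class receives at least two — say a and b.
So a and b have equal remainders mod 12, which is exactly what was to be shown.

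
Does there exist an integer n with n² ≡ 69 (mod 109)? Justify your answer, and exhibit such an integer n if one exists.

No such integer exists.

Apply Euler's criterion with the prime 109: 69 is a quadratic residue iff 69^54 ≡ 1 (mod 109), and a non-residue iff it is ≡ −1.
Repeated squaring mod 109: 69^2 = 4761 ≡ 74; 69^4 ≡ 74² = 5476 ≡ 26; 69^8 ≡ 26² = 676 ≡ 22; 69^16 ≡ 22² = 484 ≡ 48; 69^32 ≡ 48² = 2304 ≡ 15.
Since 54 = 32 + 16 + 4 + 2, 69^54 ≡ 15 · 48 · 26 · 74; multiplying out mod 109: 15·48 = 720 ≡ 66, then 66·26 = 1716 ≡ 81, then 81·74 = 5994 ≡ 108. Thus 69^54 ≡ 108 ≡ −1 (mod 109).
The value −1 means 69 is a non-residue modulo 109, so n² ≡ 69 (mod 109) is impossible.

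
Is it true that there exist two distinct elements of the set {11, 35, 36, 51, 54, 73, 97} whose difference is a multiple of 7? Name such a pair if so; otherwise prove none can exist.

Reduce each element modulo 7: 11↦4, 35↦0, 36↦1, 51↦2, 54↦5, 73↦3, 97↦6.
All 7 residues are distinct, so no two elements differ by a multiple of 7.

No such pair exists.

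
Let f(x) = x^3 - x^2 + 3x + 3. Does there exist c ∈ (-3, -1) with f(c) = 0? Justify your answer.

No.

Evaluate at the endpoints: f(-3) = -42, f(-1) = -2 — same sign (negative).
f'(x) = 3x^2 - 2x + 3 has discriminant (-2)² − 4·3·3 = -32 < 0, so f' has no real roots and is positive for every real x.
Hence f is strictly increasing on ℝ, and in particular on [-3, -1]. A strictly monotone function with same-sign endpoint values stays negative on the whole interval, so f has no zero in (-3, -1).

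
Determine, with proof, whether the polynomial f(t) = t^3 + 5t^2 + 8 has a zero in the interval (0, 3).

The endpoint values f(0) = 8 and f(3) = 80 are both positive. Claim: f(t) > 0 for every t in (0, 3).
The nonzero coefficients of f are all positive, so for t > 0 every term of f(t) is positive (the constant term 8 strictly so).
So f is strictly positive on (0, 3); no root exists in the interval.

f has no root in that interval.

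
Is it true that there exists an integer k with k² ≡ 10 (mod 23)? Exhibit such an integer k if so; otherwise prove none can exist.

No, no such integer exists.

23 is prime, so by Euler's criterion 10 is a square mod 23 iff 10^((23−1)/2) = 10^11 ≡ 1 (mod 23).
Squaring successively (mod 23): 10^2 = 100 ≡ 8; 10^4 ≡ 8² = 64 ≡ 18; 10^8 ≡ 18² = 324 ≡ 2.
Since 11 = 8 + 2 + 1, 10^11 ≡ 2 · 8 · 10; multiplying out mod 23: 2·8 = 16 ≡ 16, then 16·10 = 160 ≡ 22. Thus 10^11 ≡ 22 ≡ −1 (mod 23).
By Euler's criterion 10 is a quadratic non-residue mod 23: no k satisfies k² ≡ 10 (mod 23).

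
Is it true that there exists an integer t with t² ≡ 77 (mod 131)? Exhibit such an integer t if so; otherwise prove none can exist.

t = 48

Take t = 48. Then 48² = 2304 = 17·131 + 77, so 48² ≡ 77 (mod 131).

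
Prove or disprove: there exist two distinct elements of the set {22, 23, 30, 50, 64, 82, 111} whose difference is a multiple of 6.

22 and 64 are such a pair.

Reduce each element mod 6: 22↦4, 23↦5, 30↦0, 50↦2, 64↦4, 82↦4, 111↦3. The residue 4 repeats (at 22 and 64), and 64 − 22 = 42 = 7·6.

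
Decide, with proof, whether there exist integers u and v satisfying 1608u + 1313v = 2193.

Since gcd(1608, 1313) = 1, every integer is an integer combination of 1608 and 1313.
Euclidean algorithm: 1608 = 1·1313 + 295, 1313 = 4·295 + 133, 295 = 2·133 + 29, 133 = 4·29 + 17, 29 = 1·17 + 12, 17 = 1·12 + 5, 12 = 2·5 + 2, 5 = 2·2 + 1, 2 = 2·1 + 0.
Unwinding: 1 = 5 − 2·2 = 5 − 2·(12 − 2·5) = −2·12 + 5·5 = −2·12 + 5·(17 − 1·12) = 5·17 − 7·12 = 5·17 − 7·(29 − 1·17) = −7·29 + 12·17 = −7·29 + 12·(133 − 4·29) = 12·133 − 55·29 = 12·133 − 55·(295 − 2·133) = −55·295 + 122·133 = −55·295 + 122·(1313 − 4·295) = 122·1313 − 543·295 = 122·1313 − 543·(1608 − 1·1313) = −543·1608 + 665·1313, i.e. 1608·(-543) + 1313·665 = 1.
Times 2193: 1608·(-1190799) + 1313·1458345 = 2193, so (-1190799, 1458345) solves it.
Adding 907·1313 to u and subtracting 907·1608 from v gives the tidier solution (92, -111).
Indeed 1608·92 + 1313·(-111) = 147936 − 145743 = 2193.

u = 92, v = -111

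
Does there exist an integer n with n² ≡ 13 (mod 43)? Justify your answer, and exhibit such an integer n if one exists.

n = 23 works: 23² = 529, and 529 − 13 = 516 = 12·43.

n = 23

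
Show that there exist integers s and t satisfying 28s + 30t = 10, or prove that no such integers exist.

s = 10, t = -9

Every value of 28s + 30t is a multiple of gcd(28, 30) = 2; since 2 ∣ 10, solutions exist.
Dividing through by 2 reduces the equation to 14s + 15t = 5.
Dividing repeatedly: 15 = 1·14 + 1, 14 = 14·1 + 0.
Back-substituting, 1 = 15 − 1·14; that is, 14·(-1) + 15·1 = 1.
Times 5: 14·(-5) + 15·5 = 5, so (-5, 5) solves it.
Adding 1·15 to s and subtracting 1·14 from t gives the tidier solution (10, -9).
Check: 28·10 + 30·(-9) = 280 − 270 = 10. ✓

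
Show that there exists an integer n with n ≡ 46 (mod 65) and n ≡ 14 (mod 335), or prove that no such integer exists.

gcd(65, 335) = 5. If n ≡ 46 (mod 65) and n ≡ 14 (mod 335), then n ≡ 46 (mod 5) and n ≡ 14 (mod 5).
But 46 mod 5 = 1 while 14 mod 5 = 4, a contradiction.
Hence the system has no solution.

There is no such integer.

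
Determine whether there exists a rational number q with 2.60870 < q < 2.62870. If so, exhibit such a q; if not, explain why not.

q = 21/8

Multiplying by 8: 8·2.60870 = 20.86960 and 8·2.62870 = 21.02960, so the integer 21 lies strictly between them.
Hence 21/8 is a rational number with 2.60870 < 21/8 < 2.62870.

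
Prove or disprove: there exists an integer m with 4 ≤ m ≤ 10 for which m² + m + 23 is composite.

At m = 10: 10² + 10 + 23 = 133 = 7·19, which is composite.

m = 10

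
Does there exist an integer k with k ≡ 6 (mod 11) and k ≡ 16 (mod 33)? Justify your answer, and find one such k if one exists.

Reduce both congruences modulo 11, which divides 11 and 33: they say k ≡ 6 (mod 11) and k ≡ 16 (mod 11).
But 6 mod 11 = 6 while 16 mod 11 = 5, a contradiction.
Therefore no such k exists.

There is no such integer.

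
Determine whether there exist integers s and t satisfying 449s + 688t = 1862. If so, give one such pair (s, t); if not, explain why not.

s = 614, t = -398

Since gcd(449, 688) = 1, every integer is an integer combination of 449 and 688.
Euclidean algorithm: 688 = 1·449 + 239, 449 = 1·239 + 210, 239 = 1·210 + 29, 210 = 7·29 + 7, 29 = 4·7 + 1, 7 = 7·1 + 0.
Working back up the chain: 1 = 29 − 4·7 = 29 − 4·(210 − 7·29) = −4·210 + 29·29 = −4·210 + 29·(239 − 1·210) = 29·239 − 33·210 = 29·239 − 33·(449 − 1·239) = −33·449 + 62·239 = −33·449 + 62·(688 − 1·449) = 62·688 − 95·449. So 449·(-95) + 688·62 = 1.
Multiplying through by 1862: s = (-95)·1862 = -176890, t = 62·1862 = 115444 is a solution.
The general solution is s = -176890 + 688k, t = 115444 − 449k; taking k = 258 gives the smaller pair s = 614, t = -398.
Indeed 449·614 + 688·(-398) = 275686 − 273824 = 1862.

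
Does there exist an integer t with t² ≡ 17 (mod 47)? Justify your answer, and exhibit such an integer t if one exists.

t = 8 works: 8² = 64, and 64 − 17 = 47 = 1·47.

t = 8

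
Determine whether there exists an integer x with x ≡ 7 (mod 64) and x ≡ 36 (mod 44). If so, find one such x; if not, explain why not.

Both moduli are multiples of 4 = gcd(64, 44), so any solution would satisfy x ≡ 7 and x ≡ 36 modulo 4 simultaneously.
These are incompatible: 7 − 36 = -29 is not divisible by 4.
Hence the system has no solution.

No, no such integer exists.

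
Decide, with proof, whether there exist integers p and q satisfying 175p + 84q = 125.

Both 175 and 84 are divisible by gcd(175, 84) = 7, hence so is any combination 175p + 84q.
However 125 leaves remainder 6 on division by 7.
So the equation is unsolvable over ℤ.

There are no such integers.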